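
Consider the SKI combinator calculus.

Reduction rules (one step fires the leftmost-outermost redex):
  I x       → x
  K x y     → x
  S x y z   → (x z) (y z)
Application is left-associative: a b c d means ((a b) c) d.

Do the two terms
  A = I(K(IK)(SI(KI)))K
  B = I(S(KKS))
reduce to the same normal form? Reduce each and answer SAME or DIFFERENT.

Term A:
  start: I(K(IK)(SI(KI)))K
  →1  K(IK)(SI(KI))K
  →2  IKK
  →3  KK

Term B:
  start: I(S(KKS))
  →1  S(KKS)
  →2  SK

Answer: DIFFERENT — A ⇓ KK, B ⇓ SK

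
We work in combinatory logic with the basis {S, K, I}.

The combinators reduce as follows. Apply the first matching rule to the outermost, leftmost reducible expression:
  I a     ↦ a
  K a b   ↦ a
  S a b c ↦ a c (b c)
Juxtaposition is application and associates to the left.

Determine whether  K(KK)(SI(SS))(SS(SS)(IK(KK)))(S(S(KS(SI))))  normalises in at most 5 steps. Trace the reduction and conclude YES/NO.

  start: K(KK)(SI(SS))(SS(SS)(IK(KK)))(S(S(KS(SI))))
  step 1: KK(SS(SS)(IK(KK)))(S(S(KS(SI))))
  step 2: K(S(S(KS(SI))))
  step 3: K(S(SS))

Answer: YES — reaches normal form K(S(SS)) in 3 ≤ 5 steps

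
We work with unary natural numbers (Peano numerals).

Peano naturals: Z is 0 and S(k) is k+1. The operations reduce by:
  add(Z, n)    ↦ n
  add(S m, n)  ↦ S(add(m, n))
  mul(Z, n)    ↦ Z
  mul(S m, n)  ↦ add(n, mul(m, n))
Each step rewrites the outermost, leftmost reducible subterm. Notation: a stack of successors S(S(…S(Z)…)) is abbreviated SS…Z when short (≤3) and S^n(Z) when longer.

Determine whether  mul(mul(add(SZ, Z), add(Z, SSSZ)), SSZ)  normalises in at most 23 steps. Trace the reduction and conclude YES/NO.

Answer: YES — reaches normal form S^6(Z) in 22 ≤ 23 steps

Reduction:
  start: mul(mul(add(SZ, Z), add(Z, SSSZ)), SSZ)
  →1  mul(mul(S(add(Z, Z)), add(Z, SSSZ)), SSZ)
  →2  mul(add(add(Z, SSSZ), mul(add(Z, Z), add(Z, SSSZ))), SSZ)
  →3  mul(add(SSSZ, mul(add(Z, Z), add(Z, SSSZ))), SSZ)
  →4  mul(S(add(SSZ, mul(add(Z, Z), add(Z, SSSZ)))), SSZ)
  →5  add(SSZ, mul(add(SSZ, mul(add(Z, Z), add(Z, SSSZ))), SSZ))
  →6  S(add(SZ, mul(add(SSZ, mul(add(Z, Z), add(Z, SSSZ))), SSZ)))
  →7  S(S(add(Z, mul(add(SSZ, mul(add(Z, Z), add(Z, SSSZ))), SSZ))))
  →8  S(S(mul(add(SSZ, mul(add(Z, Z), add(Z, SSSZ))), SSZ)))
  →9  S(S(mul(S(add(SZ, mul(add(Z, Z), add(Z, SSSZ)))), SSZ)))
  →10  S(S(add(SSZ, mul(add(SZ, mul(add(Z, Z), add(Z, SSSZ))), SSZ))))
  →11  S(S(S(add(SZ, mul(add(SZ, mul(add(Z, Z), add(Z, SSSZ))), SSZ)))))
  →12  S(S(S(S(add(Z, mul(add(SZ, mul(add(Z, Z), add(Z, SSSZ))), SSZ))))))
  →13  S(S(S(S(mul(add(SZ, mul(add(Z, Z), add(Z, SSSZ))), SSZ)))))
  →14  S(S(S(S(mul(S(add(Z, mul(add(Z, Z), add(Z, SSSZ)))), SSZ)))))
  →15  S(S(S(S(add(SSZ, mul(add(Z, mul(add(Z, Z), add(Z, SSSZ))), SSZ))))))
  →16  S(S(S(S(S(add(SZ, mul(add(Z, mul(add(Z, Z), add(Z, SSSZ))), SSZ)))))))
  →17  S(S(S(S(S(S(add(Z, mul(add(Z, mul(add(Z, Z), add(Z, SSSZ))), SSZ))))))))
  →18  S(S(S(S(S(S(mul(add(Z, mul(add(Z, Z), add(Z, SSSZ))), SSZ)))))))
  →19  S(S(S(S(S(S(mul(mul(add(Z, Z), add(Z, SSSZ)), SSZ)))))))
  →20  S(S(S(S(S(S(mul(mul(Z, add(Z, SSSZ)), SSZ)))))))
  →21  S(S(S(S(S(S(mul(Z, SSZ)))))))
  →22  S^6(Z)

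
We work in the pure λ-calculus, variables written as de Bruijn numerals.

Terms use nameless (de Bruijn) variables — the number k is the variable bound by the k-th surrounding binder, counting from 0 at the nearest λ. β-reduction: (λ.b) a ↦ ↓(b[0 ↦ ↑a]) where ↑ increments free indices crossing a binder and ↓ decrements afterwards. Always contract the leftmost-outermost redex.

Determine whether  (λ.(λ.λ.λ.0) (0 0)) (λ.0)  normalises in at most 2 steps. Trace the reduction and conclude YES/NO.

Answer: YES — reaches normal form λ.λ.0 in 2 ≤ 2 steps

Reduction:
  start: (λ.(λ.λ.λ.0) (0 0)) (λ.0)
  step 1: (λ.λ.λ.0) ((λ.0) (λ.0))
  step 2: λ.λ.0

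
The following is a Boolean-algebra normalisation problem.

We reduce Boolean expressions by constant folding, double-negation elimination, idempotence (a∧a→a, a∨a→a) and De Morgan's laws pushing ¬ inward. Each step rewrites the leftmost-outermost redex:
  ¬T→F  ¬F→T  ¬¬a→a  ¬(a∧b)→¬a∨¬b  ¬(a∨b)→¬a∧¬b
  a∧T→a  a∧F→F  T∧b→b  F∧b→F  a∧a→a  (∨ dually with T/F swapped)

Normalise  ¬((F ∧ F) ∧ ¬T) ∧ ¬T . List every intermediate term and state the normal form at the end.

Answer: normal form = F  (in 7 steps)

Reduction:
  start: ¬((F ∧ F) ∧ ¬T) ∧ ¬T
  →1  (¬(F ∧ F) ∨ ¬¬T) ∧ ¬T
  →2  ((¬F ∨ ¬F) ∨ ¬¬T) ∧ ¬T
  →3  (¬F ∨ ¬¬T) ∧ ¬T
  →4  (T ∨ ¬¬T) ∧ ¬T
  →5  T ∧ ¬T
  →6  ¬T
  →7  F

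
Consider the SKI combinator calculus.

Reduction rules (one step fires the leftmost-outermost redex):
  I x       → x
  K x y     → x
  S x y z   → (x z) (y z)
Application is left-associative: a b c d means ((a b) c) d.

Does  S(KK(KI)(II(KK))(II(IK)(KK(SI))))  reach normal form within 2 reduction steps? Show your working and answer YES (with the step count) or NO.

Answer: NO — after 2 steps the term is S(II(KK)), not yet normal

Working:
  start: S(KK(KI)(II(KK))(II(IK)(KK(SI))))
  step 1: S(K(II(KK))(II(IK)(KK(SI))))
  step 2: S(II(KK))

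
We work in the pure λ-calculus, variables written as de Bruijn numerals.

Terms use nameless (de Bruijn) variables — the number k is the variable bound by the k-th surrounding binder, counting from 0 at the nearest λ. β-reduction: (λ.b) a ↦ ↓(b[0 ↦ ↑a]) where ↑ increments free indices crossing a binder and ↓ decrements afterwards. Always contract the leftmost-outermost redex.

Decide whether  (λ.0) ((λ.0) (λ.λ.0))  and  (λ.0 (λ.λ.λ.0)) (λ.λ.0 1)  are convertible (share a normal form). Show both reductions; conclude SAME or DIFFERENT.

Term A:
  start: (λ.0) ((λ.0) (λ.λ.0))
  [1] (λ.0) (λ.λ.0)
  [2] λ.λ.0

Term B:
  start: (λ.0 (λ.λ.λ.0)) (λ.λ.0 1)
  [1] (λ.λ.0 1) (λ.λ.λ.0)
  [2] λ.0 (λ.λ.λ.0)

Answer: DIFFERENT — A ⇓ λ.λ.0, B ⇓ λ.0 (λ.λ.λ.0)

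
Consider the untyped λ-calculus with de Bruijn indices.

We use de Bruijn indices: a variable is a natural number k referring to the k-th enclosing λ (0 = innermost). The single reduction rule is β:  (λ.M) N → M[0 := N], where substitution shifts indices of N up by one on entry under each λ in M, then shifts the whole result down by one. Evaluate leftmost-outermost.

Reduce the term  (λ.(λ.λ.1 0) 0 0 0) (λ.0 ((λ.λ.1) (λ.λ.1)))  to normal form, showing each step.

  start: (λ.(λ.λ.1 0) 0 0 0) (λ.0 ((λ.λ.1) (λ.λ.1)))
  step 1: (λ.λ.1 0) (λ.0 ((λ.λ.1) (λ.λ.1))) (λ.0 ((λ.λ.1) (λ.λ.1))) (λ.0 ((λ.λ.1) (λ.λ.1)))
  step 2: (λ.(λ.0 ((λ.λ.1) (λ.λ.1))) 0) (λ.0 ((λ.λ.1) (λ.λ.1))) (λ.0 ((λ.λ.1) (λ.λ.1)))
  step 3: (λ.0 ((λ.λ.1) (λ.λ.1))) (λ.0 ((λ.λ.1) (λ.λ.1))) (λ.0 ((λ.λ.1) (λ.λ.1)))
  step 4: (λ.0 ((λ.λ.1) (λ.λ.1))) ((λ.λ.1) (λ.λ.1)) (λ.0 ((λ.λ.1) (λ.λ.1)))
  step 5: (λ.λ.1) (λ.λ.1) ((λ.λ.1) (λ.λ.1)) (λ.0 ((λ.λ.1) (λ.λ.1)))
  step 6: (λ.λ.λ.1) ((λ.λ.1) (λ.λ.1)) (λ.0 ((λ.λ.1) (λ.λ.1)))
  step 7: (λ.λ.1) (λ.0 ((λ.λ.1) (λ.λ.1)))
  step 8: λ.λ.0 ((λ.λ.1) (λ.λ.1))
  step 9: λ.λ.0 (λ.λ.λ.1)

Answer: normal form = λ.λ.0 (λ.λ.λ.1)  (in 9 steps)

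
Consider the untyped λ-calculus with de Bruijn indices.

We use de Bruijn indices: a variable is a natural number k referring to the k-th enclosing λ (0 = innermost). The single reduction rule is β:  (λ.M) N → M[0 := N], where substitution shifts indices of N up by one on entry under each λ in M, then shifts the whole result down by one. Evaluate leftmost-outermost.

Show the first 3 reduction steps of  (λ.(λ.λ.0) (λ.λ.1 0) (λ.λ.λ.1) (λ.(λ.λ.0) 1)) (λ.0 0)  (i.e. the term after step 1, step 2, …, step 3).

Answer: after 3 steps: (λ.λ.λ.1) (λ.(λ.λ.0) (λ.0 0))

Working:
  start: (λ.(λ.λ.0) (λ.λ.1 0) (λ.λ.λ.1) (λ.(λ.λ.0) 1)) (λ.0 0)
  [1] (λ.λ.0) (λ.λ.1 0) (λ.λ.λ.1) (λ.(λ.λ.0) (λ.0 0))
  [2] (λ.0) (λ.λ.λ.1) (λ.(λ.λ.0) (λ.0 0))
  [3] (λ.λ.λ.1) (λ.(λ.λ.0) (λ.0 0))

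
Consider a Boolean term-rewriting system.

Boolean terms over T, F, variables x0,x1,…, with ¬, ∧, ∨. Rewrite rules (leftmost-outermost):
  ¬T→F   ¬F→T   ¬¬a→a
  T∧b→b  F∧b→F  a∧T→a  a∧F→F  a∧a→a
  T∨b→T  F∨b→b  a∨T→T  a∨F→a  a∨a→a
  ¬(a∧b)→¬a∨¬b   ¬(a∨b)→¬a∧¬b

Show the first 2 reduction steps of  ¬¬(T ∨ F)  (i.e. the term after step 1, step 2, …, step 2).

  start: ¬¬(T ∨ F)
  [1] T ∨ F
  [2] T

Answer: after 2 steps: T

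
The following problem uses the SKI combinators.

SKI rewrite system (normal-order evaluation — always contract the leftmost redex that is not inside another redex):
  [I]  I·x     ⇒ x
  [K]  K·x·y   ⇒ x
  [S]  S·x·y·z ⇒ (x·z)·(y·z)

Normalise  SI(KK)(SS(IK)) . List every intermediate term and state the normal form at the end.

Answer: normal form = SK(KK)  (in 6 steps)

Derivation:
  start: SI(KK)(SS(IK))
  →1  I(SS(IK))(KK(SS(IK)))
  →2  SS(IK)(KK(SS(IK)))
  →3  S(KK(SS(IK)))(IK(KK(SS(IK))))
  →4  SK(IK(KK(SS(IK))))
  →5  SK(K(KK(SS(IK))))
  →6  SK(KK)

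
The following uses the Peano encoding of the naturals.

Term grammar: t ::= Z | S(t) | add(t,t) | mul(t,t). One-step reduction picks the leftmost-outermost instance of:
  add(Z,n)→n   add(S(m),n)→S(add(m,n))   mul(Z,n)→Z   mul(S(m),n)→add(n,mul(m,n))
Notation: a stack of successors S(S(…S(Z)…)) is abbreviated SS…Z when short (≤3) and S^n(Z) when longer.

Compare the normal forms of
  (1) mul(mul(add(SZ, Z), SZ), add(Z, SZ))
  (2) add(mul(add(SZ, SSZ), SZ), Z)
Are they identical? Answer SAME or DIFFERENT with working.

Answer: DIFFERENT — A ⇓ SZ, B ⇓ SSSZ

Derivation:
Term A:
  start: mul(mul(add(SZ, Z), SZ), add(Z, SZ))
  [1] mul(mul(S(add(Z, Z)), SZ), add(Z, SZ))
  [2] mul(add(SZ, mul(add(Z, Z), SZ)), add(Z, SZ))
  [3] mul(S(add(Z, mul(add(Z, Z), SZ))), add(Z, SZ))
  [4] add(add(Z, SZ), mul(add(Z, mul(add(Z, Z), SZ)), add(Z, SZ)))
  [5] add(SZ, mul(add(Z, mul(add(Z, Z), SZ)), add(Z, SZ)))
  [6] S(add(Z, mul(add(Z, mul(add(Z, Z), SZ)), add(Z, SZ))))
  [7] S(mul(add(Z, mul(add(Z, Z), SZ)), add(Z, SZ)))
  [8] S(mul(mul(add(Z, Z), SZ), add(Z, SZ)))
  [9] S(mul(mul(Z, SZ), add(Z, SZ)))
  [10] S(mul(Z, add(Z, SZ)))
  [11] SZ

Term B:
  start: add(mul(add(SZ, SSZ), SZ), Z)
  [1] add(mul(S(add(Z, SSZ)), SZ), Z)
  [2] add(add(SZ, mul(add(Z, SSZ), SZ)), Z)
  [3] add(S(add(Z, mul(add(Z, SSZ), SZ))), Z)
  [4] S(add(add(Z, mul(add(Z, SSZ), SZ)), Z))
  [5] S(add(mul(add(Z, SSZ), SZ), Z))
  [6] S(add(mul(SSZ, SZ), Z))
  [7] S(add(add(SZ, mul(SZ, SZ)), Z))
  [8] S(add(S(add(Z, mul(SZ, SZ))), Z))
  [9] S(S(add(add(Z, mul(SZ, SZ)), Z)))
  [10] S(S(add(mul(SZ, SZ), Z)))
  [11] S(S(add(add(SZ, mul(Z, SZ)), Z)))
  [12] S(S(add(S(add(Z, mul(Z, SZ))), Z)))
  [13] S(S(S(add(add(Z, mul(Z, SZ)), Z))))
  [14] S(S(S(add(mul(Z, SZ), Z))))
  [15] S(S(S(add(Z, Z))))
  [16] SSSZ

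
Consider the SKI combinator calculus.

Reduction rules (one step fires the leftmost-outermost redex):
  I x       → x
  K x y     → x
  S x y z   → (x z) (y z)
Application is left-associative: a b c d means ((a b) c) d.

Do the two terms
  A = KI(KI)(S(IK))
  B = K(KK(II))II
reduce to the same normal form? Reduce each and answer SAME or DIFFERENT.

Answer: DIFFERENT — A ⇓ SK, B ⇓ KI

Working:
Term A:
  start: KI(KI)(S(IK))
  [1] I(S(IK))
  [2] S(IK)
  [3] SK

Term B:
  start: K(KK(II))II
  [1] KK(II)I
  [2] KI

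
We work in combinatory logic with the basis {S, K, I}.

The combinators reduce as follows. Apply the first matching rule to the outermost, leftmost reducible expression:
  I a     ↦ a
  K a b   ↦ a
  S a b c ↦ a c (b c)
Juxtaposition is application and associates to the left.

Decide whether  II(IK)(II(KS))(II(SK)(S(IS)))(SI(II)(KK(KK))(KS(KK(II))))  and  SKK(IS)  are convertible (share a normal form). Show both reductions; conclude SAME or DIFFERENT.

Term A:
  start: II(IK)(II(KS))(II(SK)(S(IS)))(SI(II)(KK(KK))(KS(KK(II))))
  [1] I(IK)(II(KS))(II(SK)(S(IS)))(SI(II)(KK(KK))(KS(KK(II))))
  [2] IK(II(KS))(II(SK)(S(IS)))(SI(II)(KK(KK))(KS(KK(II))))
  [3] K(II(KS))(II(SK)(S(IS)))(SI(II)(KK(KK))(KS(KK(II))))
  [4] II(KS)(SI(II)(KK(KK))(KS(KK(II))))
  [5] I(KS)(SI(II)(KK(KK))(KS(KK(II))))
  [6] KS(SI(II)(KK(KK))(KS(KK(II))))
  [7] S

Term B:
  start: SKK(IS)
  [1] K(IS)(K(IS))
  [2] IS
  [3] S

Answer: SAME — A ⇓ S, B ⇓ S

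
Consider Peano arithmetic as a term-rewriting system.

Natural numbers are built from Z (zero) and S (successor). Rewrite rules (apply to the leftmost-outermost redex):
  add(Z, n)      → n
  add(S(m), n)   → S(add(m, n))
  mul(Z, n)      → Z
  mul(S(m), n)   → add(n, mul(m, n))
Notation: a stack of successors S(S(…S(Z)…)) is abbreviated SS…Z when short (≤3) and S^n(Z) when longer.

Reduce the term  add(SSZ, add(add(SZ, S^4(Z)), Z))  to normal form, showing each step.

Answer: normal form = S^7(Z)  (in 11 steps)

Working:
  start: add(SSZ, add(add(SZ, S^4(Z)), Z))
  →1  S(add(SZ, add(add(SZ, S^4(Z)), Z)))
  →2  S(S(add(Z, add(add(SZ, S^4(Z)), Z))))
  →3  S(S(add(add(SZ, S^4(Z)), Z)))
  →4  S(S(add(S(add(Z, S^4(Z))), Z)))
  →5  S(S(S(add(add(Z, S^4(Z)), Z))))
  →6  S(S(S(add(S^4(Z), Z))))
  →7  S(S(S(S(add(SSSZ, Z)))))
  →8  S(S(S(S(S(add(SSZ, Z))))))
  →9  S(S(S(S(S(S(add(SZ, Z)))))))
  →10  S(S(S(S(S(S(S(add(Z, Z))))))))
  →11  S^7(Z)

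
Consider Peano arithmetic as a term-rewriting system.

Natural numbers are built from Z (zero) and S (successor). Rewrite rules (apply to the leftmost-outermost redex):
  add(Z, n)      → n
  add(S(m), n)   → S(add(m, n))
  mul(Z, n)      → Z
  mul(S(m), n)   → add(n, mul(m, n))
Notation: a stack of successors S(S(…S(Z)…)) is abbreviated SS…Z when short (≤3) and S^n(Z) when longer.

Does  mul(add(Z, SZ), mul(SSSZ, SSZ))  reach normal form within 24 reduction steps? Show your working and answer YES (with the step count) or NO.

Answer: YES — reaches normal form S^6(Z) in 23 ≤ 24 steps

Working:
  start: mul(add(Z, SZ), mul(SSSZ, SSZ))
  [1] mul(SZ, mul(SSSZ, SSZ))
  [2] add(mul(SSSZ, SSZ), mul(Z, mul(SSSZ, SSZ)))
  [3] add(add(SSZ, mul(SSZ, SSZ)), mul(Z, mul(SSSZ, SSZ)))
  [4] add(S(add(SZ, mul(SSZ, SSZ))), mul(Z, mul(SSSZ, SSZ)))
  [5] S(add(add(SZ, mul(SSZ, SSZ)), mul(Z, mul(SSSZ, SSZ))))
  [6] S(add(S(add(Z, mul(SSZ, SSZ))), mul(Z, mul(SSSZ, SSZ))))
  [7] S(S(add(add(Z, mul(SSZ, SSZ)), mul(Z, mul(SSSZ, SSZ)))))
  [8] S(S(add(mul(SSZ, SSZ), mul(Z, mul(SSSZ, SSZ)))))
  [9] S(S(add(add(SSZ, mul(SZ, SSZ)), mul(Z, mul(SSSZ, SSZ)))))
  [10] S(S(add(S(add(SZ, mul(SZ, SSZ))), mul(Z, mul(SSSZ, SSZ)))))
  [11] S(S(S(add(add(SZ, mul(SZ, SSZ)), mul(Z, mul(SSSZ, SSZ))))))
  [12] S(S(S(add(S(add(Z, mul(SZ, SSZ))), mul(Z, mul(SSSZ, SSZ))))))
  [13] S(S(S(S(add(add(Z, mul(SZ, SSZ)), mul(Z, mul(SSSZ, SSZ)))))))
  [14] S(S(S(S(add(mul(SZ, SSZ), mul(Z, mul(SSSZ, SSZ)))))))
  [15] S(S(S(S(add(add(SSZ, mul(Z, SSZ)), mul(Z, mul(SSSZ, SSZ)))))))
  [16] S(S(S(S(add(S(add(SZ, mul(Z, SSZ))), mul(Z, mul(SSSZ, SSZ)))))))
  [17] S(S(S(S(S(add(add(SZ, mul(Z, SSZ)), mul(Z, mul(SSSZ, SSZ))))))))
  [18] S(S(S(S(S(add(S(add(Z, mul(Z, SSZ))), mul(Z, mul(SSSZ, SSZ))))))))
  [19] S(S(S(S(S(S(add(add(Z, mul(Z, SSZ)), mul(Z, mul(SSSZ, SSZ)))))))))
  [20] S(S(S(S(S(S(add(mul(Z, SSZ), mul(Z, mul(SSSZ, SSZ)))))))))
  [21] S(S(S(S(S(S(add(Z, mul(Z, mul(SSSZ, SSZ)))))))))
  [22] S(S(S(S(S(S(mul(Z, mul(SSSZ, SSZ))))))))
  [23] S^6(Z)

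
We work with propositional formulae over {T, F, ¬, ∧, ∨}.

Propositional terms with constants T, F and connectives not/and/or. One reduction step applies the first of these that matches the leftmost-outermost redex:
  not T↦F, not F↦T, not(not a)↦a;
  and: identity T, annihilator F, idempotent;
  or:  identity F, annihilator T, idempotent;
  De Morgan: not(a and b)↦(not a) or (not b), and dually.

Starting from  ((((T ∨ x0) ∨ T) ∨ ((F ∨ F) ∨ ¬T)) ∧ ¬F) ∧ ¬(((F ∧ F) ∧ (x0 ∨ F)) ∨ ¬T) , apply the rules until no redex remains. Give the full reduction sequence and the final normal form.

  start: ((((T ∨ x0) ∨ T) ∨ ((F ∨ F) ∨ ¬T)) ∧ ¬F) ∧ ¬(((F ∧ F) ∧ (x0 ∨ F)) ∨ ¬T)
  step 1: ((T ∨ ((F ∨ F) ∨ ¬T)) ∧ ¬F) ∧ ¬(((F ∧ F) ∧ (x0 ∨ F)) ∨ ¬T)
  step 2: (T ∧ ¬F) ∧ ¬(((F ∧ F) ∧ (x0 ∨ F)) ∨ ¬T)
  step 3: ¬F ∧ ¬(((F ∧ F) ∧ (x0 ∨ F)) ∨ ¬T)
  step 4: T ∧ ¬(((F ∧ F) ∧ (x0 ∨ F)) ∨ ¬T)
  step 5: ¬(((F ∧ F) ∧ (x0 ∨ F)) ∨ ¬T)
  step 6: ¬((F ∧ F) ∧ (x0 ∨ F)) ∧ ¬¬T
  step 7: (¬(F ∧ F) ∨ ¬(x0 ∨ F)) ∧ ¬¬T
  step 8: ((¬F ∨ ¬F) ∨ ¬(x0 ∨ F)) ∧ ¬¬T
  step 9: (¬F ∨ ¬(x0 ∨ F)) ∧ ¬¬T
  step 10: (T ∨ ¬(x0 ∨ F)) ∧ ¬¬T
  step 11: T ∧ ¬¬T
  step 12: ¬¬T
  step 13: T

Answer: normal form = T  (in 13 steps)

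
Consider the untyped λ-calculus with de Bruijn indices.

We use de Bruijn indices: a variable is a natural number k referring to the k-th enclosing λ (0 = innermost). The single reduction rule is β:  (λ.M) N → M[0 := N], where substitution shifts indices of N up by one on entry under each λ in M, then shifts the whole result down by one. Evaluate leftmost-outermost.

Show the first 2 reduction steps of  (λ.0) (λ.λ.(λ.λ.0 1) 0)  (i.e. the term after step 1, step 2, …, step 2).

  start: (λ.0) (λ.λ.(λ.λ.0 1) 0)
  →1  λ.λ.(λ.λ.0 1) 0
  →2  λ.λ.λ.0 1

Answer: after 2 steps: λ.λ.λ.0 1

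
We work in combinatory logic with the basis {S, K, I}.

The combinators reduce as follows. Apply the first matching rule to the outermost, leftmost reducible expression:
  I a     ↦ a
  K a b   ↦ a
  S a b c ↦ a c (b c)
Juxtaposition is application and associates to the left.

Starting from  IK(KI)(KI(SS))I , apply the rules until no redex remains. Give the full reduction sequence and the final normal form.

Answer: normal form = I  (in 3 steps)

Working:
  start: IK(KI)(KI(SS))I
  step 1: K(KI)(KI(SS))I
  step 2: KII
  step 3: I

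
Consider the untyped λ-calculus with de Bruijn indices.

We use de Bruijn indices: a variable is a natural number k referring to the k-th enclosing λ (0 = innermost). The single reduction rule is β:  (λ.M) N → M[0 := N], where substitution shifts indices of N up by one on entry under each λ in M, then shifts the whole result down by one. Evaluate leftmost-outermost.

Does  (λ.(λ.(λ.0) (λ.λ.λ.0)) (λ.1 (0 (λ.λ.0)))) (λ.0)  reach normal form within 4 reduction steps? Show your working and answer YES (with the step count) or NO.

Answer: YES — reaches normal form λ.λ.λ.0 in 3 ≤ 4 steps

Working:
  start: (λ.(λ.(λ.0) (λ.λ.λ.0)) (λ.1 (0 (λ.λ.0)))) (λ.0)
  step 1: (λ.(λ.0) (λ.λ.λ.0)) (λ.(λ.0) (0 (λ.λ.0)))
  step 2: (λ.0) (λ.λ.λ.0)
  step 3: λ.λ.λ.0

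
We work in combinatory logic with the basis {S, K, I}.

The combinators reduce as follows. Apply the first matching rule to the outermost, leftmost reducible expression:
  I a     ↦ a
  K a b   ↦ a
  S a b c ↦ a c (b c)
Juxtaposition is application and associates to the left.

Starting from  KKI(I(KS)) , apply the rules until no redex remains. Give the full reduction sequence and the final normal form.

Answer: normal form = K(KS)  (in 2 steps)

Reduction:
  start: KKI(I(KS))
  →1  K(I(KS))
  →2  K(KS)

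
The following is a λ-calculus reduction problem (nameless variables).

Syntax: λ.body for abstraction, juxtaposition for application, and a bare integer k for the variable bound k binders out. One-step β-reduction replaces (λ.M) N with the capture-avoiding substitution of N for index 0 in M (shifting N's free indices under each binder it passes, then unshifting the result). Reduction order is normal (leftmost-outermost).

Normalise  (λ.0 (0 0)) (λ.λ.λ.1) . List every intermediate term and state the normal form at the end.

Answer: normal form = λ.λ.1  (in 2 steps)

Working:
  start: (λ.0 (0 0)) (λ.λ.λ.1)
  →1  (λ.λ.λ.1) ((λ.λ.λ.1) (λ.λ.λ.1))
  →2  λ.λ.1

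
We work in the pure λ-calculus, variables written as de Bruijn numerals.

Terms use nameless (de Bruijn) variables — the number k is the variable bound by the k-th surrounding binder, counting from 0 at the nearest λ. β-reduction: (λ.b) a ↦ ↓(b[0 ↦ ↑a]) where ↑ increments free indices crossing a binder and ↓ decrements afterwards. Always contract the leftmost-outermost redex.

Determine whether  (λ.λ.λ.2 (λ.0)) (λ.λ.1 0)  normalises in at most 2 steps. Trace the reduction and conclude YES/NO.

  start: (λ.λ.λ.2 (λ.0)) (λ.λ.1 0)
  [1] λ.λ.(λ.λ.1 0) (λ.0)
  [2] λ.λ.λ.(λ.0) 0

Answer: NO — after 2 steps the term is λ.λ.λ.(λ.0) 0, not yet normal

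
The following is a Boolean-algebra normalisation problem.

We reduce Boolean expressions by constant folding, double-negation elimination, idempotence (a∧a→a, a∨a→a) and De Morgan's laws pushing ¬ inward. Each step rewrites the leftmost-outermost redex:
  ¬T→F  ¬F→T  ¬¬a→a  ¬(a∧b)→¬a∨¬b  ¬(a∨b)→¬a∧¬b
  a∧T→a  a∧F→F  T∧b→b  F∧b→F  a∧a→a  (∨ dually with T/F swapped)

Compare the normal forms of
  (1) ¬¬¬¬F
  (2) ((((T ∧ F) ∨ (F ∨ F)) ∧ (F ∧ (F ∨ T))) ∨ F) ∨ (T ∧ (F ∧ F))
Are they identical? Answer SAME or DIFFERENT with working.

Answer: SAME — A ⇓ F, B ⇓ F

Working:
Term A:
  start: ¬¬¬¬F
  [1] ¬¬F
  [2] F

Term B:
  start: ((((T ∧ F) ∨ (F ∨ F)) ∧ (F ∧ (F ∨ T))) ∨ F) ∨ (T ∧ (F ∧ F))
  [1] (((T ∧ F) ∨ (F ∨ F)) ∧ (F ∧ (F ∨ T))) ∨ (T ∧ (F ∧ F))
  [2] ((F ∨ (F ∨ F)) ∧ (F ∧ (F ∨ T))) ∨ (T ∧ (F ∧ F))
  [3] ((F ∨ F) ∧ (F ∧ (F ∨ T))) ∨ (T ∧ (F ∧ F))
  [4] (F ∧ (F ∧ (F ∨ T))) ∨ (T ∧ (F ∧ F))
  [5] F ∨ (T ∧ (F ∧ F))
  [6] T ∧ (F ∧ F)
  [7] F ∧ F
  [8] F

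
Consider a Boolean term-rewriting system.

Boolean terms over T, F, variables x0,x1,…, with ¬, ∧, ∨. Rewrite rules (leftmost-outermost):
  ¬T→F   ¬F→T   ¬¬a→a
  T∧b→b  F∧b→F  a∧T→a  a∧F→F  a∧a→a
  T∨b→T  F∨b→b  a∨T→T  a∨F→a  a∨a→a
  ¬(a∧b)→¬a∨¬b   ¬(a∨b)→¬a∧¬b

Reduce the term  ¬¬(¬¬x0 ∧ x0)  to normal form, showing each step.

  start: ¬¬(¬¬x0 ∧ x0)
  step 1: ¬¬x0 ∧ x0
  step 2: x0 ∧ x0
  step 3: x0

Answer: normal form = x0  (in 3 steps)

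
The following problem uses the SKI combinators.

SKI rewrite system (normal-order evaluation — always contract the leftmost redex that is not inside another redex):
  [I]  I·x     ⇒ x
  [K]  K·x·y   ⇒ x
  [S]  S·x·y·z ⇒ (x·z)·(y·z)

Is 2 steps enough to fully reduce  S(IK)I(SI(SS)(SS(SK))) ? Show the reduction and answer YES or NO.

  start: S(IK)I(SI(SS)(SS(SK)))
  step 1: IK(SI(SS)(SS(SK)))(I(SI(SS)(SS(SK))))
  step 2: K(SI(SS)(SS(SK)))(I(SI(SS)(SS(SK))))

Answer: NO — after 2 steps the term is K(SI(SS)(SS(SK)))(I(SI(SS)(SS(SK)))), not yet normal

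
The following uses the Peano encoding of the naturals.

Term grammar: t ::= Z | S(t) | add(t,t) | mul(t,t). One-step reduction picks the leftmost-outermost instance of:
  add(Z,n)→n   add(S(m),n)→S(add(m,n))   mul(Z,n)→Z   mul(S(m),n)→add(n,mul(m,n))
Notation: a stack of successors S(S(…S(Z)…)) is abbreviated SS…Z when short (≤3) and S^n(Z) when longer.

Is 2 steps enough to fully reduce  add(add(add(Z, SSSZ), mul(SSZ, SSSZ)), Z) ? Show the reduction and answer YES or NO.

Answer: NO — after 2 steps the term is add(S(add(SSZ, mul(SSZ, SSSZ))), Z), not yet normal

Derivation:
  start: add(add(add(Z, SSSZ), mul(SSZ, SSSZ)), Z)
  [1] add(add(SSSZ, mul(SSZ, SSSZ)), Z)
  [2] add(S(add(SSZ, mul(SSZ, SSSZ))), Z)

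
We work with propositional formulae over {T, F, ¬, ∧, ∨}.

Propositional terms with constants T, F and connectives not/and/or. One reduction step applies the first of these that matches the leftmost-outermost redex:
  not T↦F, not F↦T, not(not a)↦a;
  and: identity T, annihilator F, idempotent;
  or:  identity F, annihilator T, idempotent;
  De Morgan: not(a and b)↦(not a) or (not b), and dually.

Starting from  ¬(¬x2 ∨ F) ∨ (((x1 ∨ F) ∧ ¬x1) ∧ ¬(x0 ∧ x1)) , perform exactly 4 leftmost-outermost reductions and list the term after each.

  start: ¬(¬x2 ∨ F) ∨ (((x1 ∨ F) ∧ ¬x1) ∧ ¬(x0 ∧ x1))
  [1] (¬¬x2 ∧ ¬F) ∨ (((x1 ∨ F) ∧ ¬x1) ∧ ¬(x0 ∧ x1))
  [2] (x2 ∧ ¬F) ∨ (((x1 ∨ F) ∧ ¬x1) ∧ ¬(x0 ∧ x1))
  [3] (x2 ∧ T) ∨ (((x1 ∨ F) ∧ ¬x1) ∧ ¬(x0 ∧ x1))
  [4] x2 ∨ (((x1 ∨ F) ∧ ¬x1) ∧ ¬(x0 ∧ x1))

Answer: after 4 steps: x2 ∨ (((x1 ∨ F) ∧ ¬x1) ∧ ¬(x0 ∧ x1))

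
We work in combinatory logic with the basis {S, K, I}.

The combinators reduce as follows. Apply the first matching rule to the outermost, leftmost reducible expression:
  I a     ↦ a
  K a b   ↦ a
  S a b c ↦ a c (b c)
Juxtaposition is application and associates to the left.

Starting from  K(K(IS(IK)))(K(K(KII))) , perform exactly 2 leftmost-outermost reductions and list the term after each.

  start: K(K(IS(IK)))(K(K(KII)))
  step 1: K(IS(IK))
  step 2: K(S(IK))

Answer: after 2 steps: K(S(IK))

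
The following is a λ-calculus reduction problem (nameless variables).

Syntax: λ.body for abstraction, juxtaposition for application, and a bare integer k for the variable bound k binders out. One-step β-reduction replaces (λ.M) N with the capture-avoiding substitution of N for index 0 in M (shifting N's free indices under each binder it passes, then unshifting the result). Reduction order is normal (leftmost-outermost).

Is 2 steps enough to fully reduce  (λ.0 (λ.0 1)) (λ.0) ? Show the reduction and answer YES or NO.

Answer: YES — reaches normal form λ.0 (λ.0) in 2 ≤ 2 steps

Working:
  start: (λ.0 (λ.0 1)) (λ.0)
  [1] (λ.0) (λ.0 (λ.0))
  [2] λ.0 (λ.0)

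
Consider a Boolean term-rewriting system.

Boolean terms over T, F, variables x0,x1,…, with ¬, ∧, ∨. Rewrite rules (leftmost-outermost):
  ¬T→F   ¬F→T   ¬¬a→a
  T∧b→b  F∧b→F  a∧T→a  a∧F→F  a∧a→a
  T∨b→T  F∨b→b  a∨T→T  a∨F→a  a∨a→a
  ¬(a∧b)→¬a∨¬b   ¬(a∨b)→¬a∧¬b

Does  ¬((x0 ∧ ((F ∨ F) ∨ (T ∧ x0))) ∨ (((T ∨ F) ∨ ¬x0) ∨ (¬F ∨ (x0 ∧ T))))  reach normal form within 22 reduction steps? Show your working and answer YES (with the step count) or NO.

Answer: YES — reaches normal form F in 19 ≤ 22 steps

Working:
  start: ¬((x0 ∧ ((F ∨ F) ∨ (T ∧ x0))) ∨ (((T ∨ F) ∨ ¬x0) ∨ (¬F ∨ (x0 ∧ T))))
  [1] ¬(x0 ∧ ((F ∨ F) ∨ (T ∧ x0))) ∧ ¬(((T ∨ F) ∨ ¬x0) ∨ (¬F ∨ (x0 ∧ T)))
  [2] (¬x0 ∨ ¬((F ∨ F) ∨ (T ∧ x0))) ∧ ¬(((T ∨ F) ∨ ¬x0) ∨ (¬F ∨ (x0 ∧ T)))
  [3] (¬x0 ∨ (¬(F ∨ F) ∧ ¬(T ∧ x0))) ∧ ¬(((T ∨ F) ∨ ¬x0) ∨ (¬F ∨ (x0 ∧ T)))
  [4] (¬x0 ∨ ((¬F ∧ ¬F) ∧ ¬(T ∧ x0))) ∧ ¬(((T ∨ F) ∨ ¬x0) ∨ (¬F ∨ (x0 ∧ T)))
  [5] (¬x0 ∨ (¬F ∧ ¬(T ∧ x0))) ∧ ¬(((T ∨ F) ∨ ¬x0) ∨ (¬F ∨ (x0 ∧ T)))
  [6] (¬x0 ∨ (T ∧ ¬(T ∧ x0))) ∧ ¬(((T ∨ F) ∨ ¬x0) ∨ (¬F ∨ (x0 ∧ T)))
  [7] (¬x0 ∨ ¬(T ∧ x0)) ∧ ¬(((T ∨ F) ∨ ¬x0) ∨ (¬F ∨ (x0 ∧ T)))
  [8] (¬x0 ∨ (¬T ∨ ¬x0)) ∧ ¬(((T ∨ F) ∨ ¬x0) ∨ (¬F ∨ (x0 ∧ T)))
  [9] (¬x0 ∨ (F ∨ ¬x0)) ∧ ¬(((T ∨ F) ∨ ¬x0) ∨ (¬F ∨ (x0 ∧ T)))
  [10] (¬x0 ∨ ¬x0) ∧ ¬(((T ∨ F) ∨ ¬x0) ∨ (¬F ∨ (x0 ∧ T)))
  [11] ¬x0 ∧ ¬(((T ∨ F) ∨ ¬x0) ∨ (¬F ∨ (x0 ∧ T)))
  [12] ¬x0 ∧ (¬((T ∨ F) ∨ ¬x0) ∧ ¬(¬F ∨ (x0 ∧ T)))
  [13] ¬x0 ∧ ((¬(T ∨ F) ∧ ¬¬x0) ∧ ¬(¬F ∨ (x0 ∧ T)))
  [14] ¬x0 ∧ (((¬T ∧ ¬F) ∧ ¬¬x0) ∧ ¬(¬F ∨ (x0 ∧ T)))
  [15] ¬x0 ∧ (((F ∧ ¬F) ∧ ¬¬x0) ∧ ¬(¬F ∨ (x0 ∧ T)))
  [16] ¬x0 ∧ ((F ∧ ¬¬x0) ∧ ¬(¬F ∨ (x0 ∧ T)))
  [17] ¬x0 ∧ (F ∧ ¬(¬F ∨ (x0 ∧ T)))
  [18] ¬x0 ∧ F
  [19] F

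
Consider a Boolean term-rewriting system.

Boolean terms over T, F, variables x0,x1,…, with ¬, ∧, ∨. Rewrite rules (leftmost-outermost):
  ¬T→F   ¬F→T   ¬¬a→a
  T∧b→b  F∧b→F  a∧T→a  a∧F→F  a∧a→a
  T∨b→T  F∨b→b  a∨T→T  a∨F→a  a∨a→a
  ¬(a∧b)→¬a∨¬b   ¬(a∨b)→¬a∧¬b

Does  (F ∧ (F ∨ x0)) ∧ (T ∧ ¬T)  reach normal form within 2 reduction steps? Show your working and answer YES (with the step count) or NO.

  start: (F ∧ (F ∨ x0)) ∧ (T ∧ ¬T)
  →1  F ∧ (T ∧ ¬T)
  →2  F

Answer: YES — reaches normal form F in 2 ≤ 2 steps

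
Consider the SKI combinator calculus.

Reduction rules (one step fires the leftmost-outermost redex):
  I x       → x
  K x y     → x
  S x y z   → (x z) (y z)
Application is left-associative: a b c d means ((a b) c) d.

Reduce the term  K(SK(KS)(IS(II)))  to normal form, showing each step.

  start: K(SK(KS)(IS(II)))
  [1] K(K(IS(II))(KS(IS(II))))
  [2] K(IS(II))
  [3] K(S(II))
  [4] K(SI)

Answer: normal form = K(SI)  (in 4 steps)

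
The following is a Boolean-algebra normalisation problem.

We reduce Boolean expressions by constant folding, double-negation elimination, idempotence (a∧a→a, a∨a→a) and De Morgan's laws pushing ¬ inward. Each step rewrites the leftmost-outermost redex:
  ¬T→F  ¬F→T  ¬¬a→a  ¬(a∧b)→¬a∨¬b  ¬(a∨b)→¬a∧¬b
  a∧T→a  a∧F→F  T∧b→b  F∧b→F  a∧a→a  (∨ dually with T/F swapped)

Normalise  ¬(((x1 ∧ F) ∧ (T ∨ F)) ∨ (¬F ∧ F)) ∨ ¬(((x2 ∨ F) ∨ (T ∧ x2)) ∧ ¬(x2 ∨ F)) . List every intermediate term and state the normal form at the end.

Answer: normal form = T  (in 12 steps)

Reduction:
  start: ¬(((x1 ∧ F) ∧ (T ∨ F)) ∨ (¬F ∧ F)) ∨ ¬(((x2 ∨ F) ∨ (T ∧ x2)) ∧ ¬(x2 ∨ F))
  [1] (¬((x1 ∧ F) ∧ (T ∨ F)) ∧ ¬(¬F ∧ F)) ∨ ¬(((x2 ∨ F) ∨ (T ∧ x2)) ∧ ¬(x2 ∨ F))
  [2] ((¬(x1 ∧ F) ∨ ¬(T ∨ F)) ∧ ¬(¬F ∧ F)) ∨ ¬(((x2 ∨ F) ∨ (T ∧ x2)) ∧ ¬(x2 ∨ F))
  [3] (((¬x1 ∨ ¬F) ∨ ¬(T ∨ F)) ∧ ¬(¬F ∧ F)) ∨ ¬(((x2 ∨ F) ∨ (T ∧ x2)) ∧ ¬(x2 ∨ F))
  [4] (((¬x1 ∨ T) ∨ ¬(T ∨ F)) ∧ ¬(¬F ∧ F)) ∨ ¬(((x2 ∨ F) ∨ (T ∧ x2)) ∧ ¬(x2 ∨ F))
  [5] ((T ∨ ¬(T ∨ F)) ∧ ¬(¬F ∧ F)) ∨ ¬(((x2 ∨ F) ∨ (T ∧ x2)) ∧ ¬(x2 ∨ F))
  [6] (T ∧ ¬(¬F ∧ F)) ∨ ¬(((x2 ∨ F) ∨ (T ∧ x2)) ∧ ¬(x2 ∨ F))
  [7] ¬(¬F ∧ F) ∨ ¬(((x2 ∨ F) ∨ (T ∧ x2)) ∧ ¬(x2 ∨ F))
  [8] (¬¬F ∨ ¬F) ∨ ¬(((x2 ∨ F) ∨ (T ∧ x2)) ∧ ¬(x2 ∨ F))
  [9] (F ∨ ¬F) ∨ ¬(((x2 ∨ F) ∨ (T ∧ x2)) ∧ ¬(x2 ∨ F))
  [10] ¬F ∨ ¬(((x2 ∨ F) ∨ (T ∧ x2)) ∧ ¬(x2 ∨ F))
  [11] T ∨ ¬(((x2 ∨ F) ∨ (T ∧ x2)) ∧ ¬(x2 ∨ F))
  [12] T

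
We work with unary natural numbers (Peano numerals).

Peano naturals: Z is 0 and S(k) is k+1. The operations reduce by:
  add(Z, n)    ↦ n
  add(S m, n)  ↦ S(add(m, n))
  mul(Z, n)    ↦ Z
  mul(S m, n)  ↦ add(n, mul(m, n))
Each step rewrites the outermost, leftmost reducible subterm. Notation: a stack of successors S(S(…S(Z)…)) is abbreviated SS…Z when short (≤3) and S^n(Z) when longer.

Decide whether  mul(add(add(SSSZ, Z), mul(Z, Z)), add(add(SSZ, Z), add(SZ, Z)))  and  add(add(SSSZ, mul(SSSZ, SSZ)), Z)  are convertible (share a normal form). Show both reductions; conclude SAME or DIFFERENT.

Answer: SAME — A ⇓ S^9(Z), B ⇓ S^9(Z)

Reduction:
Term A:
  start: mul(add(add(SSSZ, Z), mul(Z, Z)), add(add(SSZ, Z), add(SZ, Z)))
  [1] mul(add(S(add(SSZ, Z)), mul(Z, Z)), add(add(SSZ, Z), add(SZ, Z)))
  [2] mul(S(add(add(SSZ, Z), mul(Z, Z))), add(add(SSZ, Z), add(SZ, Z)))
  [3] add(add(add(SSZ, Z), add(SZ, Z)), mul(add(add(SSZ, Z), mul(Z, Z)), add(add(SSZ, Z), add(SZ, Z))))
  [4] add(add(S(add(SZ, Z)), add(SZ, Z)), mul(add(add(SSZ, Z), mul(Z, Z)), add(add(SSZ, Z), add(SZ, Z))))
  [5] add(S(add(add(SZ, Z), add(SZ, Z))), mul(add(add(SSZ, Z), mul(Z, Z)), add(add(SSZ, Z), add(SZ, Z))))
  [6] S(add(add(add(SZ, Z), add(SZ, Z)), mul(add(add(SSZ, Z), mul(Z, Z)), add(add(SSZ, Z), add(SZ, Z)))))
  [7] S(add(add(S(add(Z, Z)), add(SZ, Z)), mul(add(add(SSZ, Z), mul(Z, Z)), add(add(SSZ, Z), add(SZ, Z)))))
  [8] S(add(S(add(add(Z, Z), add(SZ, Z))), mul(add(add(SSZ, Z), mul(Z, Z)), add(add(SSZ, Z), add(SZ, Z)))))
  [9] S(S(add(add(add(Z, Z), add(SZ, Z)), mul(add(add(SSZ, Z), mul(Z, Z)), add(add(SSZ, Z), add(SZ, Z))))))
  [10] S(S(add(add(Z, add(SZ, Z)), mul(add(add(SSZ, Z), mul(Z, Z)), add(add(SSZ, Z), add(SZ, Z))))))
  [11] S(S(add(add(SZ, Z), mul(add(add(SSZ, Z), mul(Z, Z)), add(add(SSZ, Z), add(SZ, Z))))))
  [12] S(S(add(S(add(Z, Z)), mul(add(add(SSZ, Z), mul(Z, Z)), add(add(SSZ, Z), add(SZ, Z))))))
  [13] S(S(S(add(add(Z, Z), mul(add(add(SSZ, Z), mul(Z, Z)), add(add(SSZ, Z), add(SZ, Z)))))))
  [14] S(S(S(add(Z, mul(add(add(SSZ, Z), mul(Z, Z)), add(add(SSZ, Z), add(SZ, Z)))))))
  [15] S(S(S(mul(add(add(SSZ, Z), mul(Z, Z)), add(add(SSZ, Z), add(SZ, Z))))))
  [16] S(S(S(mul(add(S(add(SZ, Z)), mul(Z, Z)), add(add(SSZ, Z), add(SZ, Z))))))
  [17] S(S(S(mul(S(add(add(SZ, Z), mul(Z, Z))), add(add(SSZ, Z), add(SZ, Z))))))
  [18] S(S(S(add(add(add(SSZ, Z), add(SZ, Z)), mul(add(add(SZ, Z), mul(Z, Z)), add(add(SSZ, Z), add(SZ, Z)))))))
  [19] S(S(S(add(add(S(add(SZ, Z)), add(SZ, Z)), mul(add(add(SZ, Z), mul(Z, Z)), add(add(SSZ, Z), add(SZ, Z)))))))
  [20] S(S(S(add(S(add(add(SZ, Z), add(SZ, Z))), mul(add(add(SZ, Z), mul(Z, Z)), add(add(SSZ, Z), add(SZ, Z)))))))
  [21] S(S(S(S(add(add(add(SZ, Z), add(SZ, Z)), mul(add(add(SZ, Z), mul(Z, Z)), add(add(SSZ, Z), add(SZ, Z))))))))
  [22] S(S(S(S(add(add(S(add(Z, Z)), add(SZ, Z)), mul(add(add(SZ, Z), mul(Z, Z)), add(add(SSZ, Z), add(SZ, Z))))))))
  [23] S(S(S(S(add(S(add(add(Z, Z), add(SZ, Z))), mul(add(add(SZ, Z), mul(Z, Z)), add(add(SSZ, Z), add(SZ, Z))))))))
  [24] S(S(S(S(S(add(add(add(Z, Z), add(SZ, Z)), mul(add(add(SZ, Z), mul(Z, Z)), add(add(SSZ, Z), add(SZ, Z)))))))))
  [25] S(S(S(S(S(add(add(Z, add(SZ, Z)), mul(add(add(SZ, Z), mul(Z, Z)), add(add(SSZ, Z), add(SZ, Z)))))))))
  [26] S(S(S(S(S(add(add(SZ, Z), mul(add(add(SZ, Z), mul(Z, Z)), add(add(SSZ, Z), add(SZ, Z)))))))))
  [27] S(S(S(S(S(add(S(add(Z, Z)), mul(add(add(SZ, Z), mul(Z, Z)), add(add(SSZ, Z), add(SZ, Z)))))))))
  [28] S(S(S(S(S(S(add(add(Z, Z), mul(add(add(SZ, Z), mul(Z, Z)), add(add(SSZ, Z), add(SZ, Z))))))))))
  [29] S(S(S(S(S(S(add(Z, mul(add(add(SZ, Z), mul(Z, Z)), add(add(SSZ, Z), add(SZ, Z))))))))))
  [30] S(S(S(S(S(S(mul(add(add(SZ, Z), mul(Z, Z)), add(add(SSZ, Z), add(SZ, Z)))))))))
  [31] S(S(S(S(S(S(mul(add(S(add(Z, Z)), mul(Z, Z)), add(add(SSZ, Z), add(SZ, Z)))))))))
  [32] S(S(S(S(S(S(mul(S(add(add(Z, Z), mul(Z, Z))), add(add(SSZ, Z), add(SZ, Z)))))))))
  [33] S(S(S(S(S(S(add(add(add(SSZ, Z), add(SZ, Z)), mul(add(add(Z, Z), mul(Z, Z)), add(add(SSZ, Z), add(SZ, Z))))))))))
  [34] S(S(S(S(S(S(add(add(S(add(SZ, Z)), add(SZ, Z)), mul(add(add(Z, Z), mul(Z, Z)), add(add(SSZ, Z), add(SZ, Z))))))))))
  [35] S(S(S(S(S(S(add(S(add(add(SZ, Z), add(SZ, Z))), mul(add(add(Z, Z), mul(Z, Z)), add(add(SSZ, Z), add(SZ, Z))))))))))
  [36] S(S(S(S(S(S(S(add(add(add(SZ, Z), add(SZ, Z)), mul(add(add(Z, Z), mul(Z, Z)), add(add(SSZ, Z), add(SZ, Z)))))))))))
  [37] S(S(S(S(S(S(S(add(add(S(add(Z, Z)), add(SZ, Z)), mul(add(add(Z, Z), mul(Z, Z)), add(add(SSZ, Z), add(SZ, Z)))))))))))
  [38] S(S(S(S(S(S(S(add(S(add(add(Z, Z), add(SZ, Z))), mul(add(add(Z, Z), mul(Z, Z)), add(add(SSZ, Z), add(SZ, Z)))))))))))
  [39] S(S(S(S(S(S(S(S(add(add(add(Z, Z), add(SZ, Z)), mul(add(add(Z, Z), mul(Z, Z)), add(add(SSZ, Z), add(SZ, Z))))))))))))
  [40] S(S(S(S(S(S(S(S(add(add(Z, add(SZ, Z)), mul(add(add(Z, Z), mul(Z, Z)), add(add(SSZ, Z), add(SZ, Z))))))))))))
  [41] S(S(S(S(S(S(S(S(add(add(SZ, Z), mul(add(add(Z, Z), mul(Z, Z)), add(add(SSZ, Z), add(SZ, Z))))))))))))
  [42] S(S(S(S(S(S(S(S(add(S(add(Z, Z)), mul(add(add(Z, Z), mul(Z, Z)), add(add(SSZ, Z), add(SZ, Z))))))))))))
  [43] S(S(S(S(S(S(S(S(S(add(add(Z, Z), mul(add(add(Z, Z), mul(Z, Z)), add(add(SSZ, Z), add(SZ, Z)))))))))))))
  [44] S(S(S(S(S(S(S(S(S(add(Z, mul(add(add(Z, Z), mul(Z, Z)), add(add(SSZ, Z), add(SZ, Z)))))))))))))
  [45] S(S(S(S(S(S(S(S(S(mul(add(add(Z, Z), mul(Z, Z)), add(add(SSZ, Z), add(SZ, Z))))))))))))
  [46] S(S(S(S(S(S(S(S(S(mul(add(Z, mul(Z, Z)), add(add(SSZ, Z), add(SZ, Z))))))))))))
  [47] S(S(S(S(S(S(S(S(S(mul(mul(Z, Z), add(add(SSZ, Z), add(SZ, Z))))))))))))
  [48] S(S(S(S(S(S(S(S(S(mul(Z, add(add(SSZ, Z), add(SZ, Z))))))))))))
  [49] S^9(Z)

Term B:
  start: add(add(SSSZ, mul(SSSZ, SSZ)), Z)
  [1] add(S(add(SSZ, mul(SSSZ, SSZ))), Z)
  [2] S(add(add(SSZ, mul(SSSZ, SSZ)), Z))
  [3] S(add(S(add(SZ, mul(SSSZ, SSZ))), Z))
  [4] S(S(add(add(SZ, mul(SSSZ, SSZ)), Z)))
  [5] S(S(add(S(add(Z, mul(SSSZ, SSZ))), Z)))
  [6] S(S(S(add(add(Z, mul(SSSZ, SSZ)), Z))))
  [7] S(S(S(add(mul(SSSZ, SSZ), Z))))
  [8] S(S(S(add(add(SSZ, mul(SSZ, SSZ)), Z))))
  [9] S(S(S(add(S(add(SZ, mul(SSZ, SSZ))), Z))))
  [10] S(S(S(S(add(add(SZ, mul(SSZ, SSZ)), Z)))))
  [11] S(S(S(S(add(S(add(Z, mul(SSZ, SSZ))), Z)))))
  [12] S(S(S(S(S(add(add(Z, mul(SSZ, SSZ)), Z))))))
  [13] S(S(S(S(S(add(mul(SSZ, SSZ), Z))))))
  [14] S(S(S(S(S(add(add(SSZ, mul(SZ, SSZ)), Z))))))
  [15] S(S(S(S(S(add(S(add(SZ, mul(SZ, SSZ))), Z))))))
  [16] S(S(S(S(S(S(add(add(SZ, mul(SZ, SSZ)), Z)))))))
  [17] S(S(S(S(S(S(add(S(add(Z, mul(SZ, SSZ))), Z)))))))
  [18] S(S(S(S(S(S(S(add(add(Z, mul(SZ, SSZ)), Z))))))))
  [19] S(S(S(S(S(S(S(add(mul(SZ, SSZ), Z))))))))
  [20] S(S(S(S(S(S(S(add(add(SSZ, mul(Z, SSZ)), Z))))))))
  [21] S(S(S(S(S(S(S(add(S(add(SZ, mul(Z, SSZ))), Z))))))))
  [22] S(S(S(S(S(S(S(S(add(add(SZ, mul(Z, SSZ)), Z)))))))))
  [23] S(S(S(S(S(S(S(S(add(S(add(Z, mul(Z, SSZ))), Z)))))))))
  [24] S(S(S(S(S(S(S(S(S(add(add(Z, mul(Z, SSZ)), Z))))))))))
  [25] S(S(S(S(S(S(S(S(S(add(mul(Z, SSZ), Z))))))))))
  [26] S(S(S(S(S(S(S(S(S(add(Z, Z))))))))))
  [27] S^9(Z)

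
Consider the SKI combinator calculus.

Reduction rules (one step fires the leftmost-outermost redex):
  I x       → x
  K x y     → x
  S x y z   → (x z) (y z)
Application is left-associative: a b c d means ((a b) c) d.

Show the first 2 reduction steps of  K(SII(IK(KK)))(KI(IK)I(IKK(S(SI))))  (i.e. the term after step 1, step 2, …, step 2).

  start: K(SII(IK(KK)))(KI(IK)I(IKK(S(SI))))
  →1  SII(IK(KK))
  →2  I(IK(KK))(I(IK(KK)))

Answer: after 2 steps: I(IK(KK))(I(IK(KK)))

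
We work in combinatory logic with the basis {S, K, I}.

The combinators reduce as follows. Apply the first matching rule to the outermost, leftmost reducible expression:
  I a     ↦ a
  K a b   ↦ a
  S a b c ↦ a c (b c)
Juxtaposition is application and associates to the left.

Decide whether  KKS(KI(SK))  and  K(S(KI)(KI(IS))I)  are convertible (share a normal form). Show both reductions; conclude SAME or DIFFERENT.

Answer: SAME — A ⇓ KI, B ⇓ KI

Derivation:
Term A:
  start: KKS(KI(SK))
  →1  K(KI(SK))
  →2  KI

Term B:
  start: K(S(KI)(KI(IS))I)
  →1  K(KII(KI(IS)I))
  →2  K(I(KI(IS)I))
  →3  K(KI(IS)I)
  →4  K(II)
  →5  KI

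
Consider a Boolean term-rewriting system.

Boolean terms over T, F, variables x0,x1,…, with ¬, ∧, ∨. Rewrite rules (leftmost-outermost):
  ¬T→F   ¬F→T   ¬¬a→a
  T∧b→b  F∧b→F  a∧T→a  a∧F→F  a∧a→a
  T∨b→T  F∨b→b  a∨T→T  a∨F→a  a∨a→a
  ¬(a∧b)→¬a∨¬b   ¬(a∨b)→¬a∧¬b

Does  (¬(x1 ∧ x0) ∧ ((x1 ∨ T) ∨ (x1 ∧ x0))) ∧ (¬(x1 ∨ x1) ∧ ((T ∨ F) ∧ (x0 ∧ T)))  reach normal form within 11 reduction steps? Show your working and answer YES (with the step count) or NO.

  start: (¬(x1 ∧ x0) ∧ ((x1 ∨ T) ∨ (x1 ∧ x0))) ∧ (¬(x1 ∨ x1) ∧ ((T ∨ F) ∧ (x0 ∧ T)))
  step 1: ((¬x1 ∨ ¬x0) ∧ ((x1 ∨ T) ∨ (x1 ∧ x0))) ∧ (¬(x1 ∨ x1) ∧ ((T ∨ F) ∧ (x0 ∧ T)))
  step 2: ((¬x1 ∨ ¬x0) ∧ (T ∨ (x1 ∧ x0))) ∧ (¬(x1 ∨ x1) ∧ ((T ∨ F) ∧ (x0 ∧ T)))
  step 3: ((¬x1 ∨ ¬x0) ∧ T) ∧ (¬(x1 ∨ x1) ∧ ((T ∨ F) ∧ (x0 ∧ T)))
  step 4: (¬x1 ∨ ¬x0) ∧ (¬(x1 ∨ x1) ∧ ((T ∨ F) ∧ (x0 ∧ T)))
  step 5: (¬x1 ∨ ¬x0) ∧ ((¬x1 ∧ ¬x1) ∧ ((T ∨ F) ∧ (x0 ∧ T)))
  step 6: (¬x1 ∨ ¬x0) ∧ (¬x1 ∧ ((T ∨ F) ∧ (x0 ∧ T)))
  step 7: (¬x1 ∨ ¬x0) ∧ (¬x1 ∧ (T ∧ (x0 ∧ T)))
  step 8: (¬x1 ∨ ¬x0) ∧ (¬x1 ∧ (x0 ∧ T))
  step 9: (¬x1 ∨ ¬x0) ∧ (¬x1 ∧ x0)

Answer: YES — reaches normal form (¬x1 ∨ ¬x0) ∧ (¬x1 ∧ x0) in 9 ≤ 11 steps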